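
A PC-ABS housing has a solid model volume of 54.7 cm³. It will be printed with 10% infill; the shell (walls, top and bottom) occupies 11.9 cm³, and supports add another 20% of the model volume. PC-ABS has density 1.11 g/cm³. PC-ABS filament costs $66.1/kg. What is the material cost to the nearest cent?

Interior volume: 54.7 − 11.9 → 42.8 cm³.
Infill volume = 0.10 × 42.8 = 4.28 cm³.
Support = 0.20 × 54.7, so 10.94 cm³.
Total extruded = 11.9 + 4.28 + 10.94 = 27.12 cm³.
Mass = 27.12 × 1.11, so 30.1032 g.
Cost = 30.1032 g / 1000 × $66.1/kg = $1.99.

$1.99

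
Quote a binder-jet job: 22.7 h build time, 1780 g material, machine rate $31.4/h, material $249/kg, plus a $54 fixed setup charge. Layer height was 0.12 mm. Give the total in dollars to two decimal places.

Machine-time cost = 31.4 × 22.7 = $712.78.
Material cost = 249 × 1780/1000 = $443.22.
Adding setup: 712.78 + 443.22 + 54 → $1210.00.

$1210.00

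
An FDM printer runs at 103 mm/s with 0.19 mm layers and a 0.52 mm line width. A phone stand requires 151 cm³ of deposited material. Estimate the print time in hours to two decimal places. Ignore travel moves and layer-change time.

Extrusion cross-section = 0.19 × 0.52 = 0.0988 mm².
Path length: 151000 mm³ / 0.0988 mm² → 1528340.1 mm.
Time extruding = 1528340.1 / 103 = 14838.3 s.
In the requested units: 14838.3 s = 4.12 hours.

4.12 hours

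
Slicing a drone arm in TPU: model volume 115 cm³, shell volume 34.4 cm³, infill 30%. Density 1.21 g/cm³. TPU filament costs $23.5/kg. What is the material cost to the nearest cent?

$1.67

Infill region = 115 − 34.4, so 80.6 cm³.
Deposited infill = 0.30 × 80.6 = 24.18 cm³.
Deposited volume = 34.4 + 24.18, so 58.58 cm³.
Mass = 58.58 × 1.21, so 70.8818 g.
At $23.5/kg: 70.8818/1000 × 23.5 = $1.67.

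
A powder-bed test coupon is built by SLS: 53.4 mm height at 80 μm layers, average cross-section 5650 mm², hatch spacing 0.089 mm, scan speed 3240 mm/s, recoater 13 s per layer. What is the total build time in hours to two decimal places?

Layer count = ceil(53.4 / 0.08) = 668.
Hatch length per layer = 5650 / 0.089, so 63483.1 mm.
Scan time per layer: 63483.1 / 3240 → 19.5935 s.
Layer cycle: 19.5935 + 13 → 32.5935 s.
668 layers × 32.5935 s/layer = 21772.458 s, i.e. 6.05 hours.

6.05 hours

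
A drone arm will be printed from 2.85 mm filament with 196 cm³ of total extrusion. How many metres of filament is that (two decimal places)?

30.72 m

A = π r² = π × 1.425² = 6.3794 mm².
L = 196000 mm³ / 6.3794 mm² = 30723.89 mm, i.e. 30.72 m.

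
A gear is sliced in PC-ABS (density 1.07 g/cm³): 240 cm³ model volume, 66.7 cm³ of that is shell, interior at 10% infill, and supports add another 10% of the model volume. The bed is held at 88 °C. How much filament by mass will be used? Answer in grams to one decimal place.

115.6 g

Interior volume: 240 − 66.7 → 173.3 cm³.
Infill deposited = 0.10 × 173.3 = 17.33 cm³.
Support: 0.10 × 240 → 24 cm³.
Total extruded = 66.7 + 17.33 + 24, so 108.03 cm³.
Mass = 108.03 × 1.07, so 115.5921 g.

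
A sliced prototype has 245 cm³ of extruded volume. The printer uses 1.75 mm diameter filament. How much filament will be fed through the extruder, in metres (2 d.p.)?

101.86 m

Filament cross-section = π × (1.75/2)² = 2.4053 mm².
L = 245000 mm³ / 2.4053 mm² = 101858.4 mm, i.e. 101.86 m.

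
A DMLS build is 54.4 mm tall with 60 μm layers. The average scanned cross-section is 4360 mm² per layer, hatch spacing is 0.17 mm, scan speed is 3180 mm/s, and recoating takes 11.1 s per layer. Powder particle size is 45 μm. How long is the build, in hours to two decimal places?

4.83 hours

Layers = ⌈54.4/0.06⌉ = 907.
Hatch length per layer = 4360 / 0.17 = 25647.1 mm.
Scan time per layer: 25647.1 / 3180 → 8.0651 s.
Time per layer = 8.0651 + 11.1 = 19.1651 s.
Build time = 907 × 19.1651 = 17382.7457 s = 4.83 hours.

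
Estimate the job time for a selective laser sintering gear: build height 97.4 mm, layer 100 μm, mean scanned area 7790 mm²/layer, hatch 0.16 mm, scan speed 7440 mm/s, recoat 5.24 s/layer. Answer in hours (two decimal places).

Layer count = ceil(97.4 / 0.1) = 974.
Hatch length per layer = 7790 / 0.16 = 48687.5 mm.
Laser time per layer = 48687.5 / 7440, so 6.544 s.
Per-layer time = 6.544 + 5.24, so 11.784 s.
974 layers × 11.784 s/layer = 11477.616 s, i.e. 3.19 hours.

3.19 hours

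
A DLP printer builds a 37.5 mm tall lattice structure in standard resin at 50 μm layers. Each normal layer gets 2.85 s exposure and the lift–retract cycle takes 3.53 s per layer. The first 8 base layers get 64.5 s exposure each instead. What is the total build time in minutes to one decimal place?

88.0 minutes

Number of layers: 37.5 / 0.05 → 750 (rounded up).
Base layers = 8 × (64.5 + 3.53), so 544.24 s.
Remaining layers = 742 × (2.85 + 3.53), so 4733.96 s.
Total = 544.24 + 4733.96 = 5278.2 s = 88.0 minutes.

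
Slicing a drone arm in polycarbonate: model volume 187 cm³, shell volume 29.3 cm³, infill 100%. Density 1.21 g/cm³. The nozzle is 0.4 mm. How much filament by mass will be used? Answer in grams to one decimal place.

226.3 g

Volume inside the shell: 187 − 29.3 → 157.7 cm³.
Infill deposited = 1.00 × 157.7 = 157.7 cm³.
Deposited volume = 29.3 + 157.7 = 187 cm³.
Mass = 187 × 1.21 = 226.27 g.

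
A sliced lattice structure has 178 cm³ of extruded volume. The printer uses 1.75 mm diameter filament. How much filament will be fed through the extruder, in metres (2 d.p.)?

Filament cross-section = π × (1.75/2)² = 2.4053 mm².
Length = 178 cm³ / 2.4053 mm² = 178000 / 2.4053 = 74003.24 mm = 74.00 m.

74.00 m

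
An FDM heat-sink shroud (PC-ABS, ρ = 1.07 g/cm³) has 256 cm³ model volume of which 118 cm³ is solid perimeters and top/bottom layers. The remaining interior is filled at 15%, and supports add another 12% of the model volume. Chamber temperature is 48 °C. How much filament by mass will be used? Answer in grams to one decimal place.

Interior volume = 256 − 118, so 138 cm³.
Infill deposited = 0.15 × 138, so 20.7 cm³.
Support: 0.12 × 256 → 30.72 cm³.
Total printed volume = 118 + 20.7 + 30.72, so 169.42 cm³.
Mass = 169.42 × 1.07, so 181.2794 g.

181.3 g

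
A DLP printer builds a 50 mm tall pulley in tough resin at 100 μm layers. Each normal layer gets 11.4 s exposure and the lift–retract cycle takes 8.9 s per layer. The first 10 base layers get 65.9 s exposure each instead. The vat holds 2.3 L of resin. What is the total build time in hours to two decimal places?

2.97 hours

Layer count = ceil(50 / 0.1) = 500.
Base layers = 10 × (65.9 + 8.9) = 748 s.
Regular layers = 490 × (11.4 + 8.9), so 9947 s.
Sum: 748 + 9947 = 10695 s → 2.97 hours.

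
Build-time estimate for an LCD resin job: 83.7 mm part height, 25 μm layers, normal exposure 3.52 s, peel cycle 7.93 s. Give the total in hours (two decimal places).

10.65 hours

Layer count = ceil(83.7 / 0.025) = 3348.
Per-layer time: 3.52 + 7.93 → 11.45 s.
Build time: 3348 × 11.45 s = 38334.6 s, i.e. 10.65 hours.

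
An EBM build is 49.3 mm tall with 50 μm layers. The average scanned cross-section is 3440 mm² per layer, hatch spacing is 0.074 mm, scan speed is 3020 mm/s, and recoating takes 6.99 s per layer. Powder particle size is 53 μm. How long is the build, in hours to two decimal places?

6.13 hours

Number of layers: 49.3 / 0.05 → 986 (rounded up).
Scan path per layer = 3440 / 0.074 = 46486.5 mm.
Per-layer scan time = 46486.5 / 3020 = 15.3929 s.
Layer cycle = 15.3929 + 6.99, so 22.3829 s.
986 layers × 22.3829 s/layer = 22069.5394 s, i.e. 6.13 hours.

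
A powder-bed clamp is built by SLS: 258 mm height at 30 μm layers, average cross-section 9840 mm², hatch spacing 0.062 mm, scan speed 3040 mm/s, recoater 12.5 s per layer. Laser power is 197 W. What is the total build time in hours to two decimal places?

154.58 hours

Layers = ⌈258/0.03⌉ = 8600.
Hatch length per layer = 9840 / 0.062 = 158709.7 mm.
Per-layer scan time = 158709.7 / 3040, so 52.2071 s.
Layer cycle: 52.2071 + 12.5 → 64.7071 s.
Build time = 8600 × 64.7071 = 556481.06 s = 154.58 hours.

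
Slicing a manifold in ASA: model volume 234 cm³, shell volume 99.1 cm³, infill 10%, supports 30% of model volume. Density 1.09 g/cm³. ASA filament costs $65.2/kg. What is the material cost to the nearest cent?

$12.99

Interior volume = 234 − 99.1, so 134.9 cm³.
Infill volume = 0.10 × 134.9 = 13.49 cm³.
Support = 0.30 × 234 = 70.2 cm³.
Total extruded = 99.1 + 13.49 + 70.2, so 182.79 cm³.
Mass = 182.79 × 1.09, so 199.2411 g.
At $65.2/kg: 199.2411/1000 × 65.2 = $12.99.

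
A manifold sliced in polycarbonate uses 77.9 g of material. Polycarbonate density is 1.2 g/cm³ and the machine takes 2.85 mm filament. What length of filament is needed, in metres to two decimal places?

Volume = 77.9 g / 1.2 g·cm⁻³ = 64.9167 cm³ = 64916.7 mm³.
A = π r² = π × 1.425² = 6.3794 mm².
L = V/A = 64916.7/6.3794 = 10175.99 mm → 10.18 m.

10.18 m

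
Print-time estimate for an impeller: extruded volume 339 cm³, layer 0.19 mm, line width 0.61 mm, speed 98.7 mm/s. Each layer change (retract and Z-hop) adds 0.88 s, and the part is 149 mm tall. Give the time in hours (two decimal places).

8.42 hours

Line area: 0.19 × 0.61 → 0.1159 mm².
Path length: 339000 mm³ / 0.1159 mm² → 2924935.3 mm.
Extrusion time = 2924935.3 / 98.7, so 29634.6 s.
Layer count = ceil(149 / 0.19) = 785.
Non-print overhead: 785 × 0.88 → 690.8 s.
Altogether 29634.6 + 690.8 = 30325.4 s, i.e. 8.42 hours.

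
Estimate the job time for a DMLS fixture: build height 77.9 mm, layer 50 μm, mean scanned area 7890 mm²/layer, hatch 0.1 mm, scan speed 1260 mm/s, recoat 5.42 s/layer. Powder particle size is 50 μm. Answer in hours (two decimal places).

Layer count = ceil(77.9 / 0.05) = 1558.
Hatch length per layer: 7890 / 0.1 → 78900 mm.
Laser time per layer = 78900 / 1260 = 62.619 s.
Layer cycle = 62.619 + 5.42 = 68.039 s.
Build time = 1558 × 68.039 = 106004.762 s = 29.45 hours.

29.45 hours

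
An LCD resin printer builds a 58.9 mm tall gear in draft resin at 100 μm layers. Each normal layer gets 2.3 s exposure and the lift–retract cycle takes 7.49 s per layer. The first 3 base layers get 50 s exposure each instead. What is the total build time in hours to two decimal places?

1.64 hours

Layers = ⌈58.9/0.1⌉ = 589.
Base layers = 3 × (50 + 7.49) = 172.47 s.
Remaining layers = 586 × (2.3 + 7.49) = 5736.94 s.
Total = 172.47 + 5736.94 = 5909.41 s = 1.64 hours.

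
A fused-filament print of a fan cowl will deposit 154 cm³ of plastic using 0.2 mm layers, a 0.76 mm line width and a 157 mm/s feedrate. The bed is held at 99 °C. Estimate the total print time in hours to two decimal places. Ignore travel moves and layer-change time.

Bead cross-section = 0.2 × 0.76, so 0.152 mm².
Total extruded path = 154000/0.152 = 1013157.9 mm.
Print-move time = 1013157.9 / 157 = 6453.2 s.
6453.2 s = 1.79 hours.

1.79 hours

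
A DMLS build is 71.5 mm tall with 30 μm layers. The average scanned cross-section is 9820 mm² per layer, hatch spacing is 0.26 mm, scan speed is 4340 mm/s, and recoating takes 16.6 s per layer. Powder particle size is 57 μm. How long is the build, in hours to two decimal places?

16.76 hours

Number of layers: 71.5 / 0.03 → 2384 (rounded up).
Hatch length per layer = 9820 / 0.26, so 37769.2 mm.
Scan time per layer = 37769.2 / 4340, so 8.7026 s.
Per-layer time = 8.7026 + 16.6, so 25.3026 s.
2384 layers × 25.3026 s/layer = 60321.3984 s, i.e. 16.76 hours.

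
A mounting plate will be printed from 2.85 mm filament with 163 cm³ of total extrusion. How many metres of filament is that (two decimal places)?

25.55 m

Cross-section of 2.85 mm filament: π·(2.85/2)² = 6.3794 mm².
Length = 163 cm³ / 6.3794 mm² = 163000 / 6.3794 = 25550.99 mm = 25.55 m.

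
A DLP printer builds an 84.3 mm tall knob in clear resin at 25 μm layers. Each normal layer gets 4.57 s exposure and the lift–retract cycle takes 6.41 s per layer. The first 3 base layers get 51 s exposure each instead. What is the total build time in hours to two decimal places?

Layer count = ceil(84.3 / 0.025) = 3372.
Burn-in layers: 3 × (51 + 6.41) → 172.23 s.
Normal layers: 3369 × (4.57 + 6.41) → 36991.62 s.
Total = 172.23 + 36991.62 = 37163.85 s = 10.32 hours.

10.32 hours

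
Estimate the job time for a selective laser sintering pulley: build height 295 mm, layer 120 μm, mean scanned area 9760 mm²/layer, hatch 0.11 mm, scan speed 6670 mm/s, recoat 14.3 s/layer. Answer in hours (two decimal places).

18.85 hours

Number of layers: 295 / 0.12 → 2459 (rounded up).
Scan path per layer: 9760 / 0.11 → 88727.3 mm.
Per-layer scan time = 88727.3 / 6670, so 13.3024 s.
Layer cycle: 13.3024 + 14.3 → 27.6024 s.
Total: 2459 × 27.6024 s = 67874.3016 s → 18.85 hours.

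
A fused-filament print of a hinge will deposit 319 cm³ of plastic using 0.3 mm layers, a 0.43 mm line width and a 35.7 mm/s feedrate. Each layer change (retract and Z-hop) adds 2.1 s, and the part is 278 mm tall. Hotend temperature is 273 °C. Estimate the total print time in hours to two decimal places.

Bead cross-section = 0.3 × 0.43 = 0.129 mm².
Total extruded path = 319000/0.129 = 2472868.2 mm.
Print-move time: 2472868.2 / 35.7 → 69268 s.
Layer count = ceil(278 / 0.3) = 927.
Layer-change overhead = 927 × 2.1 = 1946.7 s.
Total = 69268 + 1946.7 = 71214.7 s = 19.78 hours.

19.78 hours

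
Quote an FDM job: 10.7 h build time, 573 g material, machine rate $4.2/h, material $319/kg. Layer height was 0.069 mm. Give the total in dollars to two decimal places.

Machine cost = 4.2 × 10.7 = $44.94.
Material cost = 319 × 573/1000 = $182.787.
Total = 44.94 + 182.787 = 227.727 ≈ $227.73.

$227.73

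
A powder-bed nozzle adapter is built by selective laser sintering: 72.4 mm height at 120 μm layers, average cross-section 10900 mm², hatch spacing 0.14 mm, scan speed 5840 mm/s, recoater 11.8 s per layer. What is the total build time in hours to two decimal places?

4.22 hours

Layer count = ceil(72.4 / 0.12) = 604.
Hatch length per layer = 10900 / 0.14 = 77857.1 mm.
Laser time per layer: 77857.1 / 5840 → 13.3317 s.
Layer cycle = 13.3317 + 11.8 = 25.1317 s.
604 layers × 25.1317 s/layer = 15179.5468 s, i.e. 4.22 hours.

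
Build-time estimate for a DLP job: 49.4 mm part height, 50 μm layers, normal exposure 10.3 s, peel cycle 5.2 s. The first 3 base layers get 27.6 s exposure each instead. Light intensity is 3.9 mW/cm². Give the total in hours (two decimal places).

Layers = ⌈49.4/0.05⌉ = 988.
Bottom layers = 3 × (27.6 + 5.2) = 98.4 s.
Remaining layers = 985 × (10.3 + 5.2) = 15267.5 s.
Total = 98.4 + 15267.5 = 15365.9 s = 4.27 hours.

4.27 hours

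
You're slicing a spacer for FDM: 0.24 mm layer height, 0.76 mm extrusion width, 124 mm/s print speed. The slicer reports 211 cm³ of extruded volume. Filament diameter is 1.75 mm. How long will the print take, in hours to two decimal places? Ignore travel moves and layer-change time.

Bead cross-section: 0.24 × 0.76 → 0.1824 mm².
Toolpath length = 211 cm³ / 0.1824 mm² = 211000 / 0.1824 = 1156798.2 mm.
Extrusion time = 1156798.2 / 124, so 9329 s.
9329 s = 2.59 hours.

2.59 hours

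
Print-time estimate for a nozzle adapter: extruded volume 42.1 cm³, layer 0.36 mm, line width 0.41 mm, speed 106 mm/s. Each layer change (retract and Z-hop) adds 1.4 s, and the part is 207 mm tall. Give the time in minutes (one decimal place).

Extrusion cross-section = 0.36 × 0.41, so 0.1476 mm².
Toolpath length = 42.1 cm³ / 0.1476 mm² = 42100 / 0.1476 = 285230.4 mm.
Extrusion time = 285230.4 / 106 = 2690.9 s.
Layer count = ceil(207 / 0.36) = 575.
Layer-change overhead = 575 × 1.4, so 805 s.
Altogether 2690.9 + 805 = 3495.9 s, i.e. 58.3 minutes.

58.3 minutes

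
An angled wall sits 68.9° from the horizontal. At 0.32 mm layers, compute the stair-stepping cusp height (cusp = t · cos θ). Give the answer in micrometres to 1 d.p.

115.2 μm

Cusp = layer height × cos(68.9°) = 0.32 × 0.3600 = 0.1152 mm = 115.2 μm.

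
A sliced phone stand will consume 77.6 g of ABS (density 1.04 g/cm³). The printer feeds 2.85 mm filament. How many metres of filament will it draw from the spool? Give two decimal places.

Volume = 77.6 g / 1.04 g·cm⁻³ = 74.6154 cm³ = 74615.4 mm³.
Cross-section of 2.85 mm filament: π·(2.85/2)² = 6.3794 mm².
L = V/A = 74615.4/6.3794 = 11696.3 mm → 11.70 m.

11.70 m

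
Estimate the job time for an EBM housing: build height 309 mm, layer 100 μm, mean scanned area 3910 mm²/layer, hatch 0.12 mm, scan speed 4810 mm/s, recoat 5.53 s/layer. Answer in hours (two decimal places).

10.56 hours

Layers = ⌈309/0.1⌉ = 3090.
Hatch length per layer: 3910 / 0.12 → 32583.3 mm.
Scan time per layer = 32583.3 / 4810 = 6.7741 s.
Layer cycle: 6.7741 + 5.53 → 12.3041 s.
Total: 3090 × 12.3041 s = 38019.669 s → 10.56 hours.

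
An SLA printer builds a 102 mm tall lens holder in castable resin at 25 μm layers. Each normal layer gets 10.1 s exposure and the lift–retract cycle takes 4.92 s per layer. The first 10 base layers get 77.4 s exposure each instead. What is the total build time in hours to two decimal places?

17.21 hours

Number of layers: 102 / 0.025 → 4080 (rounded up).
Bottom layers = 10 × (77.4 + 4.92), so 823.2 s.
Remaining layers = 4070 × (10.1 + 4.92), so 61131.4 s.
Total = 823.2 + 61131.4 = 61954.6 s = 17.21 hours.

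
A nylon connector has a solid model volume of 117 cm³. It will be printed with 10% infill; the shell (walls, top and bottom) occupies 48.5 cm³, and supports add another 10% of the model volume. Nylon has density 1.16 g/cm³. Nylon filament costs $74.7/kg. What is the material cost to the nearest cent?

$5.81

Infill region = 117 − 48.5, so 68.5 cm³.
Infill volume = 0.10 × 68.5 = 6.85 cm³.
Support = 0.10 × 117, so 11.7 cm³.
Total extruded = 48.5 + 6.85 + 11.7 = 67.05 cm³.
Mass = 67.05 × 1.16, so 77.778 g.
Cost = 77.778 g / 1000 × $74.7/kg = $5.81.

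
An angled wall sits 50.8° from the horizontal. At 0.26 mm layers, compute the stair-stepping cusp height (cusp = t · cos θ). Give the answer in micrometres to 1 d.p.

h_c = t·cos θ = 0.26 × 0.6320 = 0.16432 mm (164.3 μm).

164.3 μm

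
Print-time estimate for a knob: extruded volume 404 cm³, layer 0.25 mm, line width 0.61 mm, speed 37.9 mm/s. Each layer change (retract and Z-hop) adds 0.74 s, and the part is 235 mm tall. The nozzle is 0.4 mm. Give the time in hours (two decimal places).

19.61 hours

Bead cross-section: 0.25 × 0.61 → 0.1525 mm².
Toolpath length = 404 cm³ / 0.1525 mm² = 404000 / 0.1525 = 2649180.3 mm.
Time extruding: 2649180.3 / 37.9 → 69899.2 s.
Layers = ⌈235/0.25⌉ = 940.
Layer-change overhead: 940 × 0.74 → 695.6 s.
Altogether 69899.2 + 695.6 = 70594.8 s, i.e. 19.61 hours.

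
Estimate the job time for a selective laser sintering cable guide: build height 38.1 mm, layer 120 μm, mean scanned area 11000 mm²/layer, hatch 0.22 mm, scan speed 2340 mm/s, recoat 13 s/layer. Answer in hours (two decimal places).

3.04 hours

Layers = ⌈38.1/0.12⌉ = 318.
Scan path per layer: 11000 / 0.22 → 50000 mm.
Laser time per layer = 50000 / 2340, so 21.3675 s.
Layer cycle = 21.3675 + 13 = 34.3675 s.
Total: 318 × 34.3675 s = 10928.865 s → 3.04 hours.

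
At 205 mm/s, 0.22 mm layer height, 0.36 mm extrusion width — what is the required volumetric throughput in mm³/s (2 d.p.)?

Extrusion cross-section = 0.22 × 0.36 = 0.0792 mm².
Volumetric flow = 205 × 0.0792 = 16.24 mm³/s.

16.24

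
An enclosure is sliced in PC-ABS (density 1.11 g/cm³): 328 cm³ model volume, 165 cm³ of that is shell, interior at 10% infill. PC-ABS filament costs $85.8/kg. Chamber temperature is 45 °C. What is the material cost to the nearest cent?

Interior volume = 328 − 165, so 163 cm³.
Infill deposited = 0.10 × 163 = 16.3 cm³.
Total extruded = 165 + 16.3 = 181.3 cm³.
Mass = 181.3 × 1.11, so 201.243 g.
Cost = 201.243 g / 1000 × $85.8/kg = $17.27.

$17.27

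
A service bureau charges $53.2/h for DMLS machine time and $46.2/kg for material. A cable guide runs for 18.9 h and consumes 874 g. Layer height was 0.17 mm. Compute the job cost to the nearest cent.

Machine cost: 53.2 × 18.9 → $1005.48.
Material charge: 46.2 × 874/1000 → $40.3788.
Job cost: 1005.48 + 40.3788 = 1045.8588 ≈ $1045.86.

$1045.86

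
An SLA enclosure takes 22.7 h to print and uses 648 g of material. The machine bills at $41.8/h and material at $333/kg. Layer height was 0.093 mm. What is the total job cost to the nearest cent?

$1164.64

Time charge: 41.8 × 22.7 → $948.86.
Material charge = 333 × 648/1000 = $215.784.
Job cost: 948.86 + 215.784 = 1164.644 ≈ $1164.64.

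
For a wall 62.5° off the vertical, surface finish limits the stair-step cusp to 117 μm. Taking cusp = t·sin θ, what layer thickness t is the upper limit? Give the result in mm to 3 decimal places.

0.132 mm

Layer height = cusp / sin(62.5°) = 0.117 / 0.8870 = 0.132 mm.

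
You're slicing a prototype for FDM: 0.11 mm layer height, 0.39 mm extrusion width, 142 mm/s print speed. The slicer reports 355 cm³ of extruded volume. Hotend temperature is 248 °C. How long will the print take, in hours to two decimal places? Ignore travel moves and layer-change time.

16.19 hours

Extrusion cross-section = 0.11 × 0.39, so 0.0429 mm².
Path length: 355000 mm³ / 0.0429 mm² → 8275058.3 mm.
Time extruding = 8275058.3 / 142 = 58275.1 s.
58275.1 s = 16.19 hours.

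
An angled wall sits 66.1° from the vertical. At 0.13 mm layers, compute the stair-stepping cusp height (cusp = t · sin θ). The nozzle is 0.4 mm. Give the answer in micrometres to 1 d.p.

Cusp = layer height × sin(66.1°) = 0.13 × 0.9143 = 0.118859 mm = 118.9 μm.

118.9 μm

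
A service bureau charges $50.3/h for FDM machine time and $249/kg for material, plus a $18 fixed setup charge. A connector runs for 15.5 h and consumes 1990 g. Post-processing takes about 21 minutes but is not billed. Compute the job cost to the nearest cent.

Machine cost = 50.3 × 15.5 = $779.65.
Material cost = 249 × 1990/1000, so $495.51.
Total = 779.65 + 495.51 + 18 = $1293.16.

$1293.16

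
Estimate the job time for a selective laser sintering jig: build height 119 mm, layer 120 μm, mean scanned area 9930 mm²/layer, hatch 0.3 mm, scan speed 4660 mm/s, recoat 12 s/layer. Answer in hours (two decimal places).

5.26 hours

Layers = ⌈119/0.12⌉ = 992.
Scan path per layer = 9930 / 0.3, so 33100 mm.
Laser time per layer = 33100 / 4660 = 7.103 s.
Per-layer time = 7.103 + 12 = 19.103 s.
Total: 992 × 19.103 s = 18950.176 s → 5.26 hours.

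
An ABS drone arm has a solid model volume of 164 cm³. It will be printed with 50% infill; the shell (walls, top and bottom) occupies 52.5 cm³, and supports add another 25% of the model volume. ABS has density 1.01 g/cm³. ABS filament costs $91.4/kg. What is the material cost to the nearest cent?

$13.78

Infill region = 164 − 52.5 = 111.5 cm³.
Deposited infill = 0.50 × 111.5, so 55.75 cm³.
Support = 0.25 × 164, so 41 cm³.
Total extruded = 52.5 + 55.75 + 41 = 149.25 cm³.
Mass: 149.25 × 1.01 → 150.7425 g.
At $91.4/kg: 150.7425/1000 × 91.4 = $13.78.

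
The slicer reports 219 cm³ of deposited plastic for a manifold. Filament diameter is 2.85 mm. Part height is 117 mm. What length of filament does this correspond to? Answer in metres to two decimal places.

34.33 m

Cross-section of 2.85 mm filament: π·(2.85/2)² = 6.3794 mm².
Length = 219 cm³ / 6.3794 mm² = 219000 / 6.3794 = 34329.25 mm = 34.33 m.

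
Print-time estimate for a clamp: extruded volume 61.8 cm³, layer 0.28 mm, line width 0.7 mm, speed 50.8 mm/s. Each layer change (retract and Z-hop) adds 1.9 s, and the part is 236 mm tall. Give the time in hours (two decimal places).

2.17 hours

Bead cross-section = 0.28 × 0.7 = 0.196 mm².
Toolpath length = 61.8 cm³ / 0.196 mm² = 61800 / 0.196 = 315306.1 mm.
Print-move time = 315306.1 / 50.8 = 6206.8 s.
Layer count = ceil(236 / 0.28) = 843.
Layer-change overhead = 843 × 1.9, so 1601.7 s.
Altogether 6206.8 + 1601.7 = 7808.5 s, i.e. 2.17 hours.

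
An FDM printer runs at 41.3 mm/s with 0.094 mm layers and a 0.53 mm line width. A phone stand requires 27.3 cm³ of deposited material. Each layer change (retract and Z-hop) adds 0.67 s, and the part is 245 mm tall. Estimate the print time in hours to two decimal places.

4.17 hours

Line area: 0.094 × 0.53 → 0.04982 mm².
Total extruded path = 27300/0.04982 = 547972.7 mm.
Print-move time: 547972.7 / 41.3 → 13268.1 s.
Layer count = ceil(245 / 0.094) = 2607.
Z-hop total = 2607 × 0.67 = 1746.69 s.
Altogether 13268.1 + 1746.69 = 15014.79 s, i.e. 4.17 hours.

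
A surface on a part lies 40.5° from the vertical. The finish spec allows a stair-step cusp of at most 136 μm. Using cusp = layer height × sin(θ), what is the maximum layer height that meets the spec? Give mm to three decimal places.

Layer height = cusp / sin(40.5°) = 0.136 / 0.6494 = 0.209 mm.

0.209 mm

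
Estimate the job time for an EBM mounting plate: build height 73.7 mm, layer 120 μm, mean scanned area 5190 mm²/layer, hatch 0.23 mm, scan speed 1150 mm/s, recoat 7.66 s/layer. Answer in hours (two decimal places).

4.66 hours

Layers = ⌈73.7/0.12⌉ = 615.
Scan path per layer = 5190 / 0.23 = 22565.2 mm.
Per-layer scan time: 22565.2 / 1150 → 19.6219 s.
Time per layer = 19.6219 + 7.66 = 27.2819 s.
615 layers × 27.2819 s/layer = 16778.3685 s, i.e. 4.66 hours.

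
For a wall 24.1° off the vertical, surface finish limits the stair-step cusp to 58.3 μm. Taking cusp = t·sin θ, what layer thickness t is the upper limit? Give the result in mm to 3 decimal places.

0.143 mm

sin(24.1°) = 0.4083; t_max = 0.0583/0.4083 = 0.143 mm.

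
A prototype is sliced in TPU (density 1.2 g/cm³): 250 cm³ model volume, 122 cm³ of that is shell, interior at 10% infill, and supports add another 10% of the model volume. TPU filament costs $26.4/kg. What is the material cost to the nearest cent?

$5.06

Volume inside the shell = 250 − 122, so 128 cm³.
Infill deposited: 0.10 × 128 → 12.8 cm³.
Support: 0.10 × 250 → 25 cm³.
Deposited volume = 122 + 12.8 + 25 = 159.8 cm³.
Mass = 159.8 × 1.2, so 191.76 g.
At $26.4/kg: 191.76/1000 × 26.4 = $5.06.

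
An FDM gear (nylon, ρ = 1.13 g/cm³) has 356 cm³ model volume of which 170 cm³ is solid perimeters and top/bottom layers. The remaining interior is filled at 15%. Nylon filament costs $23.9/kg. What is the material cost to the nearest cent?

$5.34

Interior volume = 356 − 170 = 186 cm³.
Deposited infill = 0.15 × 186 = 27.9 cm³.
Total printed volume: 170 + 27.9 → 197.9 cm³.
Mass = 197.9 × 1.13 = 223.627 g.
Cost = 223.627 g / 1000 × $23.9/kg = $5.34.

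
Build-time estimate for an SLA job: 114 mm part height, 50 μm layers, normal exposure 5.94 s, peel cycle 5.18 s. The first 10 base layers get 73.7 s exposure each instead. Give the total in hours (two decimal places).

7.23 hours

Layer count = ceil(114 / 0.05) = 2280.
Bottom layers: 10 × (73.7 + 5.18) → 788.8 s.
Remaining layers = 2270 × (5.94 + 5.18), so 25242.4 s.
Sum: 788.8 + 25242.4 = 26031.2 s → 7.23 hours.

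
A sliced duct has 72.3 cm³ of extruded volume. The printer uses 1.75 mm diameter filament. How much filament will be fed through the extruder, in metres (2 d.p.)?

Filament cross-section = π × (1.75/2)² = 2.4053 mm².
Length = 72.3 cm³ / 2.4053 mm² = 72300 / 2.4053 = 30058.62 mm = 30.06 m.

30.06 m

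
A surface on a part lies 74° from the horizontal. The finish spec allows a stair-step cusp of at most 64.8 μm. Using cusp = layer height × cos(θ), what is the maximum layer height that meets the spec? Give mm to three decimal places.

0.235 mm

t = h_c / cos θ = 0.0648 / 0.2756 = 0.235 mm.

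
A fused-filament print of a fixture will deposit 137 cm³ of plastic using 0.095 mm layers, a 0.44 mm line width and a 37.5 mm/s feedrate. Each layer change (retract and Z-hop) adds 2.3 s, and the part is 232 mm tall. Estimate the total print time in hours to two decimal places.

Line area: 0.095 × 0.44 → 0.0418 mm².
Toolpath length = 137 cm³ / 0.0418 mm² = 137000 / 0.0418 = 3277512 mm.
Extrusion time = 3277512 / 37.5, so 87400.3 s.
Layers = ⌈232/0.095⌉ = 2443.
Z-hop total = 2443 × 2.3 = 5618.9 s.
Altogether 87400.3 + 5618.9 = 93019.2 s, i.e. 25.84 hours.

25.84 hours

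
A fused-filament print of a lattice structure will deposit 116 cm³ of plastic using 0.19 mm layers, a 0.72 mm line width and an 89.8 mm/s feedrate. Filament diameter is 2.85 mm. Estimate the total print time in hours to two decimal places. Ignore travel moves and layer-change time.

2.62 hours

Line area: 0.19 × 0.72 → 0.1368 mm².
Total extruded path = 116000/0.1368 = 847953.2 mm.
Time extruding = 847953.2 / 89.8 = 9442.7 s.
In the requested units: 9442.7 s = 2.62 hours.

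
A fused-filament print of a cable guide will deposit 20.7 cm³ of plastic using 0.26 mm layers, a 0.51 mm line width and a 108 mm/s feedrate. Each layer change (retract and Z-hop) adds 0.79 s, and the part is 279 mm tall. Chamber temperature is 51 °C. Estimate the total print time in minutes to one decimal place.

38.2 minutes

Line area = 0.26 × 0.51, so 0.1326 mm².
Toolpath length = 20.7 cm³ / 0.1326 mm² = 20700 / 0.1326 = 156108.6 mm.
Print-move time: 156108.6 / 108 → 1445.5 s.
Layer count = ceil(279 / 0.26) = 1074.
Non-print overhead: 1074 × 0.79 → 848.46 s.
Altogether 1445.5 + 848.46 = 2293.96 s, i.e. 38.2 minutes.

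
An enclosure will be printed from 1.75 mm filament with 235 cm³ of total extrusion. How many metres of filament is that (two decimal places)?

Filament cross-section = π × (1.75/2)² = 2.4053 mm².
Length = 235 cm³ / 2.4053 mm² = 235000 / 2.4053 = 97700.91 mm = 97.70 m.

97.70 m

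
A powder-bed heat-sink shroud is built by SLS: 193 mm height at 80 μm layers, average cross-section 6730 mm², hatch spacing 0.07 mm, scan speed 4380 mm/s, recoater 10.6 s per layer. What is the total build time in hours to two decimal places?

21.82 hours

Layer count = ceil(193 / 0.08) = 2413.
Scan path per layer = 6730 / 0.07 = 96142.9 mm.
Laser time per layer = 96142.9 / 4380, so 21.9504 s.
Per-layer time = 21.9504 + 10.6, so 32.5504 s.
Build time = 2413 × 32.5504 = 78544.1152 s = 21.82 hours.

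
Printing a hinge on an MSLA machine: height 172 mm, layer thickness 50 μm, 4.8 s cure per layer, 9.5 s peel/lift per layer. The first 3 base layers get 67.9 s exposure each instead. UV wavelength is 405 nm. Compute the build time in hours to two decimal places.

13.72 hours

Layers = ⌈172/0.05⌉ = 3440.
Bottom layers = 3 × (67.9 + 9.5) = 232.2 s.
Remaining layers: 3437 × (4.8 + 9.5) → 49149.1 s.
Sum: 232.2 + 49149.1 = 49381.3 s → 13.72 hours.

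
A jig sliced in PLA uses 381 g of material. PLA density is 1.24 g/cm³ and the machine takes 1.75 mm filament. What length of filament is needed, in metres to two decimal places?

Extruded volume: 381/1.24 = 307.2581 cm³ (307258.1 mm³).
Cross-section of 1.75 mm filament: π·(1.75/2)² = 2.4053 mm².
Length = 307258.1 / 2.4053 = 127742.11 mm = 127.74 m.

127.74 m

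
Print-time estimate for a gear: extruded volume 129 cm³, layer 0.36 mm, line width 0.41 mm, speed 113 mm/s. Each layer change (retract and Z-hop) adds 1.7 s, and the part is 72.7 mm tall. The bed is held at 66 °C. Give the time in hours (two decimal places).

Line area = 0.36 × 0.41, so 0.1476 mm².
Total extruded path = 129000/0.1476 = 873983.7 mm.
Time extruding = 873983.7 / 113, so 7734.4 s.
Layer count = ceil(72.7 / 0.36) = 202.
Non-print overhead = 202 × 1.7 = 343.4 s.
Total = 7734.4 + 343.4 = 8077.8 s = 2.24 hours.

2.24 hours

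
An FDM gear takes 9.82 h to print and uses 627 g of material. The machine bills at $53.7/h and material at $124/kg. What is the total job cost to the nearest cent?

Machine-time cost: 53.7 × 9.82 → $527.334.
Material cost = 124 × 627/1000, so $77.748.
Job cost: 527.334 + 77.748 = 605.082 ≈ $605.08.

$605.08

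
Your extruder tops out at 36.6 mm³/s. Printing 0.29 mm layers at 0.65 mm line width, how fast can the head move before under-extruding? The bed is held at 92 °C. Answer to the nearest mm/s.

194 mm/s

Bead cross-section: 0.29 × 0.65 → 0.1885 mm².
Max speed = 36.6 / 0.1885 = 194.16 ≈ 194 mm/s.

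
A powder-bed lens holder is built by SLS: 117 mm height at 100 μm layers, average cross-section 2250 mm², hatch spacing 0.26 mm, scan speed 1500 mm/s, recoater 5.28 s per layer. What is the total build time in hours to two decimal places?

3.59 hours

Layer count = ceil(117 / 0.1) = 1170.
Scan path per layer = 2250 / 0.26 = 8653.8 mm.
Scan time per layer: 8653.8 / 1500 → 5.7692 s.
Per-layer time = 5.7692 + 5.28 = 11.0492 s.
Total: 1170 × 11.0492 s = 12927.564 s → 3.59 hours.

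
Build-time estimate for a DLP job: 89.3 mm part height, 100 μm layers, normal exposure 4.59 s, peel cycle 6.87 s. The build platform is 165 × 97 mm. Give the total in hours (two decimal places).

Number of layers: 89.3 / 0.1 → 893 (rounded up).
Cycle time = 4.59 + 6.87, so 11.46 s.
Total = 893 × 11.46 = 10233.78 s = 2.84 hours.

2.84 hours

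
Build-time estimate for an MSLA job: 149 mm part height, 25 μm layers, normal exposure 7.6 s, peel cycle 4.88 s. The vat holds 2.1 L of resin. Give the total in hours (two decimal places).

Layer count = ceil(149 / 0.025) = 5960.
Cycle time: 7.6 + 4.88 → 12.48 s.
Total = 5960 × 12.48 = 74380.8 s = 20.66 hours.

20.66 hours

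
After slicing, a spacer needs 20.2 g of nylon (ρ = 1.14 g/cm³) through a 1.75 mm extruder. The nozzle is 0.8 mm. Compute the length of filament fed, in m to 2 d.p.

7.37 m

Volume = 20.2 g / 1.14 g·cm⁻³ = 17.7193 cm³ = 17719.3 mm³.
A = π r² = π × 0.875² = 2.4053 mm².
Length = 17719.3 / 2.4053 = 7366.77 mm = 7.37 m.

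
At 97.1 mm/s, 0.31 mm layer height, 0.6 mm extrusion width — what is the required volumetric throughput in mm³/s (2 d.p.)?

Extrusion cross-section: 0.31 × 0.6 → 0.186 mm².
Volumetric flow = 97.1 × 0.186 = 18.06 mm³/s.

18.06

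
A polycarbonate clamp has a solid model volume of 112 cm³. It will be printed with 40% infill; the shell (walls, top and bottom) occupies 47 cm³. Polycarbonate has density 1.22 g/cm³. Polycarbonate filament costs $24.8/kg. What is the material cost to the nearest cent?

Volume inside the shell = 112 − 47, so 65 cm³.
Deposited infill: 0.40 × 65 → 26 cm³.
Total printed volume = 47 + 26 = 73 cm³.
Mass = 73 × 1.22 = 89.06 g.
Cost = 89.06 g / 1000 × $24.8/kg = $2.21.

$2.21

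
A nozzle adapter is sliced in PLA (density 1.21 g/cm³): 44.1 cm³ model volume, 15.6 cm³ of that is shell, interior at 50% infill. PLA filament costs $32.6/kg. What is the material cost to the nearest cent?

$1.18

Interior volume: 44.1 − 15.6 → 28.5 cm³.
Deposited infill: 0.50 × 28.5 → 14.25 cm³.
Total extruded: 15.6 + 14.25 → 29.85 cm³.
Mass = 29.85 × 1.21, so 36.1185 g.
At $32.6/kg: 36.1185/1000 × 32.6 = $1.18.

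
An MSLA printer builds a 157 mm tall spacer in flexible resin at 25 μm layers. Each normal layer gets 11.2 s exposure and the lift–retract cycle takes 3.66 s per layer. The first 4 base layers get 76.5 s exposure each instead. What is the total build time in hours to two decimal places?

Layers = ⌈157/0.025⌉ = 6280.
Burn-in layers: 4 × (76.5 + 3.66) → 320.64 s.
Remaining layers = 6276 × (11.2 + 3.66) = 93261.36 s.
Sum: 320.64 + 93261.36 = 93582 s → 26.00 hours.

26.00 hours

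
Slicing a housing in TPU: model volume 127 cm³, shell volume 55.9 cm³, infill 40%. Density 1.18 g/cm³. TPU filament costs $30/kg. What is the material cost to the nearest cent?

$2.99

Infill region: 127 − 55.9 → 71.1 cm³.
Infill volume = 0.40 × 71.1, so 28.44 cm³.
Total extruded: 55.9 + 28.44 → 84.34 cm³.
Mass: 84.34 × 1.18 → 99.5212 g.
At $30/kg: 99.5212/1000 × 30 = $2.99.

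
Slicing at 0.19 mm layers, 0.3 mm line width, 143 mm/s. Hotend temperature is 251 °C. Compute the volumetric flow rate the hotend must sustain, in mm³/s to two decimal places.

Extrusion cross-section = 0.19 × 0.3 = 0.057 mm².
Q = v·A = 143 × 0.057 = 8.15 mm³/s.

8.15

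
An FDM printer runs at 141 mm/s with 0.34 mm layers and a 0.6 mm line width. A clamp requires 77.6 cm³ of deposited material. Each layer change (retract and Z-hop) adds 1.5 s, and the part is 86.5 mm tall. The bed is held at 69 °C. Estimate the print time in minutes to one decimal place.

Extrusion cross-section: 0.34 × 0.6 → 0.204 mm².
Path length: 77600 mm³ / 0.204 mm² → 380392.2 mm.
Time extruding = 380392.2 / 141 = 2697.8 s.
Layer count = ceil(86.5 / 0.34) = 255.
Z-hop total: 255 × 1.5 → 382.5 s.
Altogether 2697.8 + 382.5 = 3080.3 s, i.e. 51.3 minutes.

51.3 minutes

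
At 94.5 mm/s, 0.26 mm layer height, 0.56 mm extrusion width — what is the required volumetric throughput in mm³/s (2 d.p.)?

13.76

A = 0.26 × 0.56, so 0.1456 mm².
Q = v·A = 94.5 × 0.1456 = 13.76 mm³/s.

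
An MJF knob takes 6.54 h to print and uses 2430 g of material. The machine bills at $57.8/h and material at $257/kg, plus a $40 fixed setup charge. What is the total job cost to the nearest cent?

Time charge: 57.8 × 6.54 → $378.012.
Material charge: 257 × 2430/1000 → $624.51.
Adding setup: 378.012 + 624.51 + 40 → 1042.522 ≈ $1042.52.

$1042.52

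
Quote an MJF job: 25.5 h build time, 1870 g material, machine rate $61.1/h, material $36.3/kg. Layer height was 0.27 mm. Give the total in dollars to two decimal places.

$1625.93

Time charge: 61.1 × 25.5 → $1558.05.
Feedstock cost = 36.3 × 1870/1000, so $67.881.
Job cost: 1558.05 + 67.881 = 1625.931 ≈ $1625.93.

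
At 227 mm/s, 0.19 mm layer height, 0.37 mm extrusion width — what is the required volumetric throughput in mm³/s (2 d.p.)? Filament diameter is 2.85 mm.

15.96

Extrusion cross-section = 0.19 × 0.37 = 0.0703 mm².
Q = v·A = 227 × 0.0703 = 15.96 mm³/s.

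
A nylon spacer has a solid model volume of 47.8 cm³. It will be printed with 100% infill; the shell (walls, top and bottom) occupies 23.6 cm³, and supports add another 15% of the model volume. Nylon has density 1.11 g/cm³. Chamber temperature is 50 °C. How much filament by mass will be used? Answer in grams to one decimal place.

Volume inside the shell = 47.8 − 23.6, so 24.2 cm³.
Infill volume = 1.00 × 24.2 = 24.2 cm³.
Support: 0.15 × 47.8 → 7.17 cm³.
Deposited volume = 23.6 + 24.2 + 7.17 = 54.97 cm³.
Mass = 54.97 × 1.11 = 61.0167 g.

61.0 g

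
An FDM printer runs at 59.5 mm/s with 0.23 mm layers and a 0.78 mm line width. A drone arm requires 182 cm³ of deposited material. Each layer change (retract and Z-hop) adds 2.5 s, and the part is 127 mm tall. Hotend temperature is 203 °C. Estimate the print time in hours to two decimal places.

Line area: 0.23 × 0.78 → 0.1794 mm².
Toolpath length = 182 cm³ / 0.1794 mm² = 182000 / 0.1794 = 1014492.8 mm.
Print-move time: 1014492.8 / 59.5 → 17050.3 s.
Layer count = ceil(127 / 0.23) = 553.
Z-hop total = 553 × 2.5 = 1382.5 s.
Total = 17050.3 + 1382.5 = 18432.8 s = 5.12 hours.

5.12 hours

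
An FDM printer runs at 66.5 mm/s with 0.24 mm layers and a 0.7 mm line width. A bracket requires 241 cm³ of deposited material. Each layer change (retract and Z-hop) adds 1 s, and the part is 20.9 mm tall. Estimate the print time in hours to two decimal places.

6.02 hours

Bead cross-section = 0.24 × 0.7 = 0.168 mm².
Toolpath length = 241 cm³ / 0.168 mm² = 241000 / 0.168 = 1434523.8 mm.
Print-move time = 1434523.8 / 66.5 = 21571.8 s.
Number of layers: 20.9 / 0.24 → 88 (rounded up).
Layer-change overhead = 88 × 1, so 88 s.
Total = 21571.8 + 88 = 21659.8 s = 6.02 hours.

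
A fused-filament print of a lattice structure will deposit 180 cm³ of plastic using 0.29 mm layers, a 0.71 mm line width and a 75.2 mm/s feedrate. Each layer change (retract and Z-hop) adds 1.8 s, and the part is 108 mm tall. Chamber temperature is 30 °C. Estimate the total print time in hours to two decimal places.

3.42 hours

Bead cross-section = 0.29 × 0.71 = 0.2059 mm².
Toolpath length = 180 cm³ / 0.2059 mm² = 180000 / 0.2059 = 874210.8 mm.
Time extruding: 874210.8 / 75.2 → 11625.1 s.
Number of layers: 108 / 0.29 → 373 (rounded up).
Z-hop total = 373 × 1.8 = 671.4 s.
Altogether 11625.1 + 671.4 = 12296.5 s, i.e. 3.42 hours.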